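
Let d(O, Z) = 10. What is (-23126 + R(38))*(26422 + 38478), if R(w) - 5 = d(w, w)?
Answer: -1499903900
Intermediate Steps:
R(w) = 15 (R(w) = 5 + 10 = 15)
(-23126 + R(38))*(26422 + 38478) = (-23126 + 15)*(26422 + 38478) = -23111*64900 = -1499903900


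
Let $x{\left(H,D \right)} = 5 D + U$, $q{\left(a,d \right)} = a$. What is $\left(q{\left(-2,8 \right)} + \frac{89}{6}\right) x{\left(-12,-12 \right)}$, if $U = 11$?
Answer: $- \frac{3773}{6} \approx -628.83$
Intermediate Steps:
$x{\left(H,D \right)} = 11 + 5 D$ ($x{\left(H,D \right)} = 5 D + 11 = 11 + 5 D$)
$\left(q{\left(-2,8 \right)} + \frac{89}{6}\right) x{\left(-12,-12 \right)} = \left(-2 + \frac{89}{6}\right) \left(11 + 5 \left(-12\right)\right) = \left(-2 + 89 \cdot \frac{1}{6}\right) \left(11 - 60\right) = \left(-2 + \frac{89}{6}\right) \left(-49\right) = \frac{77}{6} \left(-49\right) = - \frac{3773}{6}$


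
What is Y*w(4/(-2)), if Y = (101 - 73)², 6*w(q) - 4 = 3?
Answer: 2744/3 ≈ 914.67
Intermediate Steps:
w(q) = 7/6 (w(q) = ⅔ + (⅙)*3 = ⅔ + ½ = 7/6)
Y = 784 (Y = 28² = 784)
Y*w(4/(-2)) = 784*(7/6) = 2744/3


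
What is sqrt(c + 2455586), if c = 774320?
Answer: sqrt(3229906) ≈ 1797.2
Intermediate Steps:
sqrt(c + 2455586) = sqrt(774320 + 2455586) = sqrt(3229906)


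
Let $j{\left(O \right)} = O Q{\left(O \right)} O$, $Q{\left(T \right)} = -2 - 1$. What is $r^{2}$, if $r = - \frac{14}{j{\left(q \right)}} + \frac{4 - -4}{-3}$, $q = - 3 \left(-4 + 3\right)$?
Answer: $\frac{3364}{729} \approx 4.6145$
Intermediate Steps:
$q = 3$ ($q = \left(-3\right) \left(-1\right) = 3$)
$Q{\left(T \right)} = -3$
$j{\left(O \right)} = - 3 O^{2}$ ($j{\left(O \right)} = O \left(-3\right) O = - 3 O O = - 3 O^{2}$)
$r = - \frac{58}{27}$ ($r = - \frac{14}{\left(-3\right) 3^{2}} + \frac{4 - -4}{-3} = - \frac{14}{\left(-3\right) 9} + \left(4 + 4\right) \left(- \frac{1}{3}\right) = - \frac{14}{-27} + 8 \left(- \frac{1}{3}\right) = \left(-14\right) \left(- \frac{1}{27}\right) - \frac{8}{3} = \frac{14}{27} - \frac{8}{3} = - \frac{58}{27} \approx -2.1481$)
$r^{2} = \left(- \frac{58}{27}\right)^{2} = \frac{3364}{729}$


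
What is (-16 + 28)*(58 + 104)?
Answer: 1944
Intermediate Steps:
(-16 + 28)*(58 + 104) = 12*162 = 1944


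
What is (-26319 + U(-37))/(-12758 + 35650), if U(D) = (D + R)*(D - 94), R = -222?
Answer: 3805/11446 ≈ 0.33243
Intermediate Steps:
U(D) = (-222 + D)*(-94 + D) (U(D) = (D - 222)*(D - 94) = (-222 + D)*(-94 + D))
(-26319 + U(-37))/(-12758 + 35650) = (-26319 + (20868 + (-37)**2 - 316*(-37)))/(-12758 + 35650) = (-26319 + (20868 + 1369 + 11692))/22892 = (-26319 + 33929)*(1/22892) = 7610*(1/22892) = 3805/11446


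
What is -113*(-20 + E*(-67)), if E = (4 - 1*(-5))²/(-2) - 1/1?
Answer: -623873/2 ≈ -3.1194e+5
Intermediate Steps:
E = -83/2 (E = (4 + 5)²*(-½) - 1*1 = 9²*(-½) - 1 = 81*(-½) - 1 = -81/2 - 1 = -83/2 ≈ -41.500)
-113*(-20 + E*(-67)) = -113*(-20 - 83/2*(-67)) = -113*(-20 + 5561/2) = -113*5521/2 = -623873/2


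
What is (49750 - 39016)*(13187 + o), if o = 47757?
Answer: 654172896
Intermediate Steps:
(49750 - 39016)*(13187 + o) = (49750 - 39016)*(13187 + 47757) = 10734*60944 = 654172896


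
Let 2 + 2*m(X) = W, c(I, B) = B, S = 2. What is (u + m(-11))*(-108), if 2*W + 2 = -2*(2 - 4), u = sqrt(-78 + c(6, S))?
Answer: 54 - 216*I*sqrt(19) ≈ 54.0 - 941.52*I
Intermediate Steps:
u = 2*I*sqrt(19) (u = sqrt(-78 + 2) = sqrt(-76) = 2*I*sqrt(19) ≈ 8.7178*I)
W = 1 (W = -1 + (-2*(2 - 4))/2 = -1 + (-2*(-2))/2 = -1 + (1/2)*4 = -1 + 2 = 1)
m(X) = -1/2 (m(X) = -1 + (1/2)*1 = -1 + 1/2 = -1/2)
(u + m(-11))*(-108) = (2*I*sqrt(19) - 1/2)*(-108) = (-1/2 + 2*I*sqrt(19))*(-108) = 54 - 216*I*sqrt(19)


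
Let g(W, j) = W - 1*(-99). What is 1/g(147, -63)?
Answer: 1/246 ≈ 0.0040650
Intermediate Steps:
g(W, j) = 99 + W (g(W, j) = W + 99 = 99 + W)
1/g(147, -63) = 1/(99 + 147) = 1/246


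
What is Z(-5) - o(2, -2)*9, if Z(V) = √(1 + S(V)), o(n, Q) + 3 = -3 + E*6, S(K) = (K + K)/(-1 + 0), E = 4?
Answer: -162 + √11 ≈ -158.68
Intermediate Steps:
S(K) = -2*K (S(K) = (2*K)/(-1) = (2*K)*(-1) = -2*K)
o(n, Q) = 18 (o(n, Q) = -3 + (-3 + 4*6) = -3 + (-3 + 24) = -3 + 21 = 18)
Z(V) = √(1 - 2*V)
Z(-5) - o(2, -2)*9 = √(1 - 2*(-5)) - 18*9 = √(1 + 10) - 1*162 = √11 - 162 = -162 + √11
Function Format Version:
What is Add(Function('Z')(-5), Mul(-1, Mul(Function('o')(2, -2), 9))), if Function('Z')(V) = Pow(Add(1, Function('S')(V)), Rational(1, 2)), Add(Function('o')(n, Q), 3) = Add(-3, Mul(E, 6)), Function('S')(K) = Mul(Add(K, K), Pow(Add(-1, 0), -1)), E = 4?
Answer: Add(-162, Pow(11, Rational(1, 2))) ≈ -158.68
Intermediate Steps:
Function('S')(K) = Mul(-2, K) (Function('S')(K) = Mul(Mul(2, K), Pow(-1, -1)) = Mul(Mul(2, K), -1) = Mul(-2, K))
Function('o')(n, Q) = 18 (Function('o')(n, Q) = Add(-3, Add(-3, Mul(4, 6))) = Add(-3, Add(-3, 24)) = Add(-3, 21) = 18)
Function('Z')(V) = Pow(Add(1, Mul(-2, V)), Rational(1, 2))
Add(Function('Z')(-5), Mul(-1, Mul(Function('o')(2, -2), 9))) = Add(Pow(Add(1, Mul(-2, -5)), Rational(1, 2)), Mul(-1, Mul(18, 9))) = Add(Pow(Add(1, 10), Rational(1, 2)), Mul(-1, 162)) = Add(Pow(11, Rational(1, 2)), -162) = Add(-162, Pow(11, Rational(1, 2)))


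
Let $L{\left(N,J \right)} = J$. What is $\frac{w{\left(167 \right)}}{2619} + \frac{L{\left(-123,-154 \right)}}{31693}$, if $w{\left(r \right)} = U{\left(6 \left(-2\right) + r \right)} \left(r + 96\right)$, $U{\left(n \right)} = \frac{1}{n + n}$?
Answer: $- \frac{116695801}{25731229770} \approx -0.0045352$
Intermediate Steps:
$U{\left(n \right)} = \frac{1}{2 n}$
$w{\left(r \right)} = \frac{96 + r}{2 \left(-12 + r\right)}$ ($w{\left(r \right)} = \frac{1}{2 \left(6 \left(-2\right) + r\right)} \left(r + 96\right) = \frac{1}{2 \left(-12 + r\right)} \left(96 + r\right) = \frac{96 + r}{2 \left(-12 + r\right)}$)
$\frac{w{\left(167 \right)}}{2619} + \frac{L{\left(-123,-154 \right)}}{31693} = \frac{\frac{1}{2} \frac{1}{-12 + 167} \left(96 + 167\right)}{2619} - \frac{154}{31693} = \frac{1}{2} \cdot \frac{1}{155} \cdot 263 \cdot \frac{1}{2619} - \frac{154}{31693} = \frac{263}{310} \cdot \frac{1}{2619} - \frac{154}{31693} = \frac{263}{811890} - \frac{154}{31693} = - \frac{116695801}{25731229770}$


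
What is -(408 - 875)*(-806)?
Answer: -376402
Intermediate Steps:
-(408 - 875)*(-806) = -(-467)*(-806) = -1*376402 = -376402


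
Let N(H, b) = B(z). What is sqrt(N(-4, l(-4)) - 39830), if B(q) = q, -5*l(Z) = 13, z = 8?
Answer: I*sqrt(39822) ≈ 199.55*I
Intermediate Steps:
l(Z) = -13/5 (l(Z) = -1/5*13 = -13/5)
N(H, b) = 8
sqrt(N(-4, l(-4)) - 39830) = sqrt(8 - 39830) = sqrt(-39822) = I*sqrt(39822)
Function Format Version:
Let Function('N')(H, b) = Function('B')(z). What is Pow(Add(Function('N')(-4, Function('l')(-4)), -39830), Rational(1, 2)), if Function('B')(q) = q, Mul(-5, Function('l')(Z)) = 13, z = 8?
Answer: Mul(I, Pow(39822, Rational(1, 2))) ≈ Mul(199.55, I)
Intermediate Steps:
Function('l')(Z) = Rational(-13, 5) (Function('l')(Z) = Mul(Rational(-1, 5), 13) = Rational(-13, 5))
Function('N')(H, b) = 8
Pow(Add(Function('N')(-4, Function('l')(-4)), -39830), Rational(1, 2)) = Pow(Add(8, -39830), Rational(1, 2)) = Pow(-39822, Rational(1, 2)) = Mul(I, Pow(39822, Rational(1, 2)))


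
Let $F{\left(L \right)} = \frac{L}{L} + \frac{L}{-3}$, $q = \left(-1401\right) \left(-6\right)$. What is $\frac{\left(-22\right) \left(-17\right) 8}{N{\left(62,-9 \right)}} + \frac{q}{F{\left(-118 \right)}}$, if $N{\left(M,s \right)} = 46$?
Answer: $\frac{761030}{2783} \approx 273.46$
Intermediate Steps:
$q = 8406$
$F{\left(L \right)} = 1 - \frac{L}{3}$ ($F{\left(L \right)} = 1 + L \left(- \frac{1}{3}\right) = 1 - \frac{L}{3}$)
$\frac{\left(-22\right) \left(-17\right) 8}{N{\left(62,-9 \right)}} + \frac{q}{F{\left(-118 \right)}} = \frac{\left(-22\right) \left(-17\right) 8}{46} + \frac{8406}{1 - - \frac{118}{3}} = 374 \cdot 8 \cdot \frac{1}{46} + \frac{8406}{1 + \frac{118}{3}} = 2992 \cdot \frac{1}{46} + \frac{8406}{\frac{121}{3}} = \frac{1496}{23} + 8406 \cdot \frac{3}{121} = \frac{1496}{23} + \frac{25218}{121} = \frac{761030}{2783}$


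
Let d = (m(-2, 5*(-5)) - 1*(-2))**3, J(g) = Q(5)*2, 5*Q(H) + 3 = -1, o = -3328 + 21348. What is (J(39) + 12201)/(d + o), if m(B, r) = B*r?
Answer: 60997/793140 ≈ 0.076906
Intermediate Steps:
o = 18020
Q(H) = -4/5 (Q(H) = -3/5 + (1/5)*(-1) = -3/5 - 1/5 = -4/5)
J(g) = -8/5 (J(g) = -4/5*2 = -8/5)
d = 140608 (d = (-10*(-5) - 1*(-2))**3 = (-2*(-25) + 2)**3 = (50 + 2)**3 = 52**3 = 140608)
(J(39) + 12201)/(d + o) = (-8/5 + 12201)/(140608 + 18020) = (60997/5)/158628 = (60997/5)*(1/158628) = 60997/793140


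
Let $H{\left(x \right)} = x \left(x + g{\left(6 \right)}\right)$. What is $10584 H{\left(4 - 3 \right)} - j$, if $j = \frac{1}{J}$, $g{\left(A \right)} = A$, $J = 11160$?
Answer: $\frac{826822079}{11160} \approx 74088.0$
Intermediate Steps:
$H{\left(x \right)} = x \left(6 + x\right)$ ($H{\left(x \right)} = x \left(x + 6\right) = x \left(6 + x\right)$)
$j = \frac{1}{11160} \approx 8.9606 \cdot 10^{-5}$
$10584 H{\left(4 - 3 \right)} - j = 10584 \left(4 - 3\right) \left(6 + \left(4 - 3\right)\right) - \frac{1}{11160} = 10584 \cdot 1 \left(6 + 1\right) - \frac{1}{11160} = 10584 \cdot 1 \cdot 7 - \frac{1}{11160} = 10584 \cdot 7 - \frac{1}{11160} = 74088 - \frac{1}{11160} = \frac{826822079}{11160}$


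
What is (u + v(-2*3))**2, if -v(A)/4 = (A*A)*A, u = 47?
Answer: 829921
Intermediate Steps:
v(A) = -4*A**3 (v(A) = -4*A*A*A = -4*A**2*A = -4*A**3)
(u + v(-2*3))**2 = (47 - 4*(-2*3)**3)**2 = (47 - 4*(-6)**3)**2 = (47 - 4*(-216))**2 = (47 + 864)**2 = 911**2 = 829921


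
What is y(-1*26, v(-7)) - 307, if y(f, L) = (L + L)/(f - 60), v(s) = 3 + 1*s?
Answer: -13197/43 ≈ -306.91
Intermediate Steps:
v(s) = 3 + s
y(f, L) = 2*L/(-60 + f) (y(f, L) = (2*L)/(-60 + f) = 2*L/(-60 + f))
y(-1*26, v(-7)) - 307 = 2*(3 - 7)/(-60 - 1*26) - 307 = 2*(-4)/(-60 - 26) - 307 = 2*(-4)/(-86) - 307 = 2*(-4)*(-1/86) - 307 = 4/43 - 307 = -13197/43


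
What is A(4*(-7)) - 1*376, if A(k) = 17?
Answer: -359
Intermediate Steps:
A(4*(-7)) - 1*376 = 17 - 1*376 = 17 - 376 = -359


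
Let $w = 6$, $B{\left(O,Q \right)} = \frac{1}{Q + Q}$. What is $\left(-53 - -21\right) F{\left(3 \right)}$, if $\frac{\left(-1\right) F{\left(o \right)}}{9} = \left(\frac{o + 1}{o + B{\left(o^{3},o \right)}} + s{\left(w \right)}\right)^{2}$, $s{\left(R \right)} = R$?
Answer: $\frac{5484672}{361} \approx 15193.0$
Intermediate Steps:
$B{\left(O,Q \right)} = \frac{1}{2 Q}$
$F{\left(o \right)} = - 9 \left(6 + \frac{1 + o}{o + \frac{1}{2 o}}\right)^{2}$ ($F{\left(o \right)} = - 9 \left(\frac{o + 1}{o + \frac{1}{2 o}} + 6\right)^{2} = - 9 \left(\frac{1 + o}{o + \frac{1}{2 o}} + 6\right)^{2} = - 9 \left(6 + \frac{1 + o}{o + \frac{1}{2 o}}\right)^{2}$)
$\left(-53 - -21\right) F{\left(3 \right)} = \left(-53 - -21\right) \left(- \frac{36 \left(3 + 3 \left(1 + 7 \cdot 3\right)\right)^{2}}{\left(1 + 2 \cdot 3^{2}\right)^{2}}\right) = \left(-53 + 21\right) \left(- \frac{36 \left(3 + 3 \left(1 + 21\right)\right)^{2}}{\left(1 + 2 \cdot 9\right)^{2}}\right) = - 32 \left(- \frac{36 \left(3 + 3 \cdot 22\right)^{2}}{\left(1 + 18\right)^{2}}\right) = - 32 \left(- \frac{36 \left(3 + 66\right)^{2}}{361}\right) = - 32 \left(\left(-36\right) \frac{1}{361} \cdot 69^{2}\right) = - 32 \left(\left(-36\right) \frac{1}{361} \cdot 4761\right) = \left(-32\right) \left(- \frac{171396}{361}\right) = \frac{5484672}{361}$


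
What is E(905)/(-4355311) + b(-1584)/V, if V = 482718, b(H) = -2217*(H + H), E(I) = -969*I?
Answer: 5168775385221/350397835883 ≈ 14.751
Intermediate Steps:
b(H) = -4434*H
E(905)/(-4355311) + b(-1584)/V = -969*905/(-4355311) - 4434*(-1584)/482718 = -876945*(-1/4355311) + 7023456*(1/482718) = 876945/4355311 + 1170576/80453 = 5168775385221/350397835883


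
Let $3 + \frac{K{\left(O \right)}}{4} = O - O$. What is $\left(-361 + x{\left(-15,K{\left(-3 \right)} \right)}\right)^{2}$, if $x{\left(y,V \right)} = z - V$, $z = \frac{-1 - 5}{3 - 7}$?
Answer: $\frac{483025}{4} \approx 1.2076 \cdot 10^{5}$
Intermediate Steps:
$z = \frac{3}{2}$ ($z = - \frac{6}{-4} = \left(-6\right) \left(- \frac{1}{4}\right) = \frac{3}{2} \approx 1.5$)
$K{\left(O \right)} = -12$ ($K{\left(O \right)} = -12 + 4 \left(O - O\right) = -12 + 4 \cdot 0 = -12 + 0 = -12$)
$x{\left(y,V \right)} = \frac{3}{2} - V$
$\left(-361 + x{\left(-15,K{\left(-3 \right)} \right)}\right)^{2} = \left(-361 + \left(\frac{3}{2} - -12\right)\right)^{2} = \left(-361 + \left(\frac{3}{2} + 12\right)\right)^{2} = \left(-361 + \frac{27}{2}\right)^{2} = \left(- \frac{695}{2}\right)^{2} = \frac{483025}{4}$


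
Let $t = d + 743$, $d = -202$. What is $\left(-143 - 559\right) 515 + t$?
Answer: $-360989$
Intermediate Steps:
$t = 541$ ($t = -202 + 743 = 541$)
$\left(-143 - 559\right) 515 + t = \left(-143 - 559\right) 515 + 541 = \left(-702\right) 515 + 541 = -361530 + 541 = -360989$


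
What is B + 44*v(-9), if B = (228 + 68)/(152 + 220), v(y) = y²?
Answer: 331526/93 ≈ 3564.8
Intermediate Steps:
B = 74/93 (B = 296/372 = 296*(1/372) = 74/93 ≈ 0.79570)
B + 44*v(-9) = 74/93 + 44*(-9)² = 74/93 + 44*81 = 74/93 + 3564 = 331526/93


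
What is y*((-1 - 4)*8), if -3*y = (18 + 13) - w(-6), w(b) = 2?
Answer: 1160/3 ≈ 386.67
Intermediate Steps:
y = -29/3 (y = -((18 + 13) - 1*2)/3 = -(31 - 2)/3 = -⅓*29 = -29/3 ≈ -9.6667)
y*((-1 - 4)*8) = -29*(-1 - 4)*8/3 = -(-145)*8/3 = -29/3*(-40) = 1160/3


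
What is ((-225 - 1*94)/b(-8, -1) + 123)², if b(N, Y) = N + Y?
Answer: 2033476/81 ≈ 25105.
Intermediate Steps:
((-225 - 1*94)/b(-8, -1) + 123)² = ((-225 - 1*94)/(-8 - 1) + 123)² = ((-225 - 94)/(-9) + 123)² = (-319*(-⅑) + 123)² = (319/9 + 123)² = (1426/9)² = 2033476/81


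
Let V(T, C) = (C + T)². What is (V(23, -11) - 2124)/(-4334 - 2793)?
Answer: 1980/7127 ≈ 0.27782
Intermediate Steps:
(V(23, -11) - 2124)/(-4334 - 2793) = ((-11 + 23)² - 2124)/(-4334 - 2793) = (12² - 2124)/(-7127) = (144 - 2124)*(-1/7127) = -1980*(-1/7127) = 1980/7127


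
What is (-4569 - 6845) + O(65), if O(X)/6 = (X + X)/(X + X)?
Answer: -11408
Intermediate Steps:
O(X) = 6 (O(X) = 6*((X + X)/(X + X)) = 6*((2*X)/((2*X))) = 6*((2*X)*(1/(2*X))) = 6*1 = 6)
(-4569 - 6845) + O(65) = (-4569 - 6845) + 6 = -11414 + 6 = -11408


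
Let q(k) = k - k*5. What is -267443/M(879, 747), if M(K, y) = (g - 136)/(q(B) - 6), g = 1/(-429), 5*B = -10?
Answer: 229466094/58345 ≈ 3932.9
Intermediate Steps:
B = -2 (B = (⅕)*(-10) = -2)
g = -1/429 ≈ -0.0023310
q(k) = -4*k (q(k) = k - 5*k = -4*k)
M(K, y) = -58345/858 (M(K, y) = (-1/429 - 136)/(-4*(-2) - 6) = -58345/(429*(8 - 6)) = -58345/429/2 = -58345/429*½ = -58345/858)
-267443/M(879, 747) = -267443/(-58345/858) = -267443*(-858/58345) = 229466094/58345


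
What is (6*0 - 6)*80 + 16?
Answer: -464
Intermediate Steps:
(6*0 - 6)*80 + 16 = (0 - 6)*80 + 16 = -6*80 + 16 = -480 + 16 = -464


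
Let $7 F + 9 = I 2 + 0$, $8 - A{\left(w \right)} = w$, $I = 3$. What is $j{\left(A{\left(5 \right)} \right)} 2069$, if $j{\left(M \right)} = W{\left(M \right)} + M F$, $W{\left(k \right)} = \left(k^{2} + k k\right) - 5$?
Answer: $\frac{169658}{7} \approx 24237.0$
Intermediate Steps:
$A{\left(w \right)} = 8 - w$
$W{\left(k \right)} = -5 + 2 k^{2}$ ($W{\left(k \right)} = \left(k^{2} + k^{2}\right) - 5 = 2 k^{2} - 5 = -5 + 2 k^{2}$)
$F = - \frac{3}{7}$ ($F = - \frac{9}{7} + \frac{3 \cdot 2 + 0}{7} = - \frac{9}{7} + \frac{6 + 0}{7} = - \frac{9}{7} + \frac{1}{7} \cdot 6 = - \frac{9}{7} + \frac{6}{7} = - \frac{3}{7} \approx -0.42857$)
$j{\left(M \right)} = -5 + 2 M^{2} - \frac{3 M}{7}$ ($j{\left(M \right)} = \left(-5 + 2 M^{2}\right) + M \left(- \frac{3}{7}\right) = \left(-5 + 2 M^{2}\right) - \frac{3 M}{7} = -5 + 2 M^{2} - \frac{3 M}{7}$)
$j{\left(A{\left(5 \right)} \right)} 2069 = \left(-5 + 2 \left(8 - 5\right)^{2} - \frac{3 \left(8 - 5\right)}{7}\right) 2069 = \left(-5 + 2 \cdot 3^{2} - \frac{9}{7}\right) 2069 = \left(-5 + 2 \cdot 9 - \frac{9}{7}\right) 2069 = \left(-5 + 18 - \frac{9}{7}\right) 2069 = \frac{82}{7} \cdot 2069 = \frac{169658}{7}$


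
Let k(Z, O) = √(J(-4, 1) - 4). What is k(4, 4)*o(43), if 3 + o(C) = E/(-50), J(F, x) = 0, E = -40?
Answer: -22*I/5 ≈ -4.4*I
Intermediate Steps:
k(Z, O) = 2*I (k(Z, O) = √(0 - 4) = √(-4) = 2*I)
o(C) = -11/5 (o(C) = -3 - 40/(-50) = -3 - 40*(-1/50) = -3 + ⅘ = -11/5)
k(4, 4)*o(43) = (2*I)*(-11/5) = -22*I/5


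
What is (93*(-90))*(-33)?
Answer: 276210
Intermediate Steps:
(93*(-90))*(-33) = -8370*(-33) = 276210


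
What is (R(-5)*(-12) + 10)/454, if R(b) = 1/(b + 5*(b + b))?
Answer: 281/12485 ≈ 0.022507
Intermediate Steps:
R(b) = 1/(11*b) (R(b) = 1/(b + 5*(2*b)) = 1/(b + 10*b) = 1/(11*b))
(R(-5)*(-12) + 10)/454 = (((1/11)/(-5))*(-12) + 10)/454 = (((1/11)*(-⅕))*(-12) + 10)*(1/454) = (-1/55*(-12) + 10)*(1/454) = (12/55 + 10)*(1/454) = (562/55)*(1/454) = 281/12485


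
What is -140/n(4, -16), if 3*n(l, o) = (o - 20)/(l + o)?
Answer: -140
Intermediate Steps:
n(l, o) = (-20 + o)/(3*(l + o)) (n(l, o) = ((o - 20)/(l + o))/3 = ((-20 + o)/(l + o))/3 = (-20 + o)/(3*(l + o)))
-140/n(4, -16) = -140*3*(4 - 16)/(-20 - 16) = -140/1 = -140*1 = -140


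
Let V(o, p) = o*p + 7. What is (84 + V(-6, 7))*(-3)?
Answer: -147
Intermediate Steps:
V(o, p) = 7 + o*p
(84 + V(-6, 7))*(-3) = (84 + (7 - 6*7))*(-3) = (84 + (7 - 42))*(-3) = (84 - 35)*(-3) = 49*(-3) = -147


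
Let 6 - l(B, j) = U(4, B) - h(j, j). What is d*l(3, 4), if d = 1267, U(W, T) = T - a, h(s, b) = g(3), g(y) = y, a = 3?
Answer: 11403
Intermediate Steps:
h(s, b) = 3
U(W, T) = -3 + T (U(W, T) = T - 1*3 = T - 3 = -3 + T)
l(B, j) = 12 - B (l(B, j) = 6 - ((-3 + B) - 1*3) = 6 - ((-3 + B) - 3) = 6 - (-6 + B) = 6 + (6 - B) = 12 - B)
d*l(3, 4) = 1267*(12 - 1*3) = 1267*(12 - 3) = 1267*9 = 11403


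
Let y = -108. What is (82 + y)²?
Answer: 676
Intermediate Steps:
(82 + y)² = (82 - 108)² = (-26)² = 676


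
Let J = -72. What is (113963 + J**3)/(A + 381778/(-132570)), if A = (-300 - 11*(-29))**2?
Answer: -17186706225/23737996 ≈ -724.02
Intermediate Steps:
A = 361 (A = (-300 + 319)**2 = 19**2 = 361)
(113963 + J**3)/(A + 381778/(-132570)) = (113963 + (-72)**3)/(361 + 381778/(-132570)) = (113963 - 373248)/(361 + 381778*(-1/132570)) = -259285/(361 - 190889/66285) = -259285/23737996/66285 = -259285*66285/23737996 = -17186706225/23737996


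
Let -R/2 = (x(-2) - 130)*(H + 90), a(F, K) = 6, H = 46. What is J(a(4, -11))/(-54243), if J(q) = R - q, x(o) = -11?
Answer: -1826/2583 ≈ -0.70693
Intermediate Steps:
R = 38352 (R = -2*(-11 - 130)*(46 + 90) = -(-282)*136 = -2*(-19176) = 38352)
J(q) = 38352 - q
J(a(4, -11))/(-54243) = (38352 - 1*6)/(-54243) = (38352 - 6)*(-1/54243) = 38346*(-1/54243) = -1826/2583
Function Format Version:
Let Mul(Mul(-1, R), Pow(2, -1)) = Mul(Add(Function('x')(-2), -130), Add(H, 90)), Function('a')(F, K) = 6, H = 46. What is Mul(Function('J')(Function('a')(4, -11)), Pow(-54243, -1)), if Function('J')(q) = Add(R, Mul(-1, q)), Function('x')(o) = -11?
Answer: Rational(-1826, 2583) ≈ -0.70693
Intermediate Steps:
R = 38352 (R = Mul(-2, Mul(Add(-11, -130), Add(46, 90))) = Mul(-2, Mul(-141, 136)) = Mul(-2, -19176) = 38352)
Function('J')(q) = Add(38352, Mul(-1, q))
Mul(Function('J')(Function('a')(4, -11)), Pow(-54243, -1)) = Mul(Add(38352, Mul(-1, 6)), Pow(-54243, -1)) = Mul(Add(38352, -6), Rational(-1, 54243)) = Mul(38346, Rational(-1, 54243)) = Rational(-1826, 2583)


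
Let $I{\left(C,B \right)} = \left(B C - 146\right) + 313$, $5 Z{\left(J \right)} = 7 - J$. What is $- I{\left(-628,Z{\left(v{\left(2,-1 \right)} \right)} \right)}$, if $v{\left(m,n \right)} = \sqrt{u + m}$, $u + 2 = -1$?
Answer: $\frac{3561}{5} - \frac{628 i}{5} \approx 712.2 - 125.6 i$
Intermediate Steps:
$u = -3$ ($u = -2 - 1 = -3$)
$v{\left(m,n \right)} = \sqrt{-3 + m}$
$Z{\left(J \right)} = \frac{7}{5} - \frac{J}{5}$ ($Z{\left(J \right)} = \frac{7 - J}{5} = \frac{7}{5} - \frac{J}{5}$)
$I{\left(C,B \right)} = 167 + B C$ ($I{\left(C,B \right)} = \left(-146 + B C\right) + 313 = 167 + B C$)
$- I{\left(-628,Z{\left(v{\left(2,-1 \right)} \right)} \right)} = - (167 + \left(\frac{7}{5} - \frac{\sqrt{-3 + 2}}{5}\right) \left(-628\right)) = - (167 + \left(\frac{7}{5} - \frac{\sqrt{-1}}{5}\right) \left(-628\right)) = - (167 + \left(\frac{7}{5} - \frac{i}{5}\right) \left(-628\right)) = - (167 - \left(\frac{4396}{5} - \frac{628 i}{5}\right)) = - (- \frac{3561}{5} + \frac{628 i}{5}) = \frac{3561}{5} - \frac{628 i}{5}$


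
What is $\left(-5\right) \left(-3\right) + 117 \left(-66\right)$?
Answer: $-7707$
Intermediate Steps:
$\left(-5\right) \left(-3\right) + 117 \left(-66\right) = 15 - 7722 = -7707$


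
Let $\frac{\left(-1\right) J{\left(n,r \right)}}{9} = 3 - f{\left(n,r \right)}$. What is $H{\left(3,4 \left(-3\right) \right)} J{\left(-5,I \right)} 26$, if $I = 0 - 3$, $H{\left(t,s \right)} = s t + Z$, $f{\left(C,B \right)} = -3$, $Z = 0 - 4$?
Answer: $56160$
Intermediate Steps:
$Z = -4$ ($Z = 0 - 4 = -4$)
$H{\left(t,s \right)} = -4 + s t$ ($H{\left(t,s \right)} = s t - 4 = -4 + s t$)
$I = -3$ ($I = 0 - 3 = -3$)
$J{\left(n,r \right)} = -54$ ($J{\left(n,r \right)} = - 9 \left(3 - -3\right) = - 9 \left(3 + 3\right) = \left(-9\right) 6 = -54$)
$H{\left(3,4 \left(-3\right) \right)} J{\left(-5,I \right)} 26 = \left(-4 + 4 \left(-3\right) 3\right) \left(-54\right) 26 = \left(-4 - 36\right) \left(-54\right) 26 = \left(-40\right) \left(-54\right) 26 = 2160 \cdot 26 = 56160$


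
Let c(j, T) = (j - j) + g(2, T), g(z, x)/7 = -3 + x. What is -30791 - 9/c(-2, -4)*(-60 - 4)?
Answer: -1509335/49 ≈ -30803.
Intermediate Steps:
g(z, x) = -21 + 7*x (g(z, x) = 7*(-3 + x) = -21 + 7*x)
c(j, T) = -21 + 7*T (c(j, T) = (j - j) + (-21 + 7*T) = 0 + (-21 + 7*T) = -21 + 7*T)
-30791 - 9/c(-2, -4)*(-60 - 4) = -30791 - 9/(-21 + 7*(-4))*(-60 - 4) = -30791 - 9/(-21 - 28)*(-64) = -30791 - 9/(-49)*(-64) = -30791 - 9*(-1/49)*(-64) = -30791 - (-9)*(-64)/49 = -30791 - 1*576/49 = -30791 - 576/49 = -1509335/49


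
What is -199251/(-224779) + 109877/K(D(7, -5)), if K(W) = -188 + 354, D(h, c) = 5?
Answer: 24731117849/37313314 ≈ 662.80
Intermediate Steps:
K(W) = 166
-199251/(-224779) + 109877/K(D(7, -5)) = -199251/(-224779) + 109877/166 = -199251*(-1/224779) + 109877*(1/166) = 199251/224779 + 109877/166 = 24731117849/37313314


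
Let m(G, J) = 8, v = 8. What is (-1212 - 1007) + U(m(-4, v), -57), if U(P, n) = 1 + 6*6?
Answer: -2182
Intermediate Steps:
U(P, n) = 37 (U(P, n) = 1 + 36 = 37)
(-1212 - 1007) + U(m(-4, v), -57) = (-1212 - 1007) + 37 = -2219 + 37 = -2182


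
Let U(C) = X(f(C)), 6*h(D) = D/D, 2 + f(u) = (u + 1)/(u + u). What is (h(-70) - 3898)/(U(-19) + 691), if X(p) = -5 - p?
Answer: -444353/78378 ≈ -5.6694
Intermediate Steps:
f(u) = -2 + (1 + u)/(2*u) (f(u) = -2 + (u + 1)/(u + u) = -2 + (1 + u)/((2*u)) = -2 + (1 + u)*(1/(2*u)) = -2 + (1 + u)/(2*u))
h(D) = ⅙ (h(D) = (D/D)/6 = (⅙)*1 = ⅙)
U(C) = -5 - (1 - 3*C)/(2*C)
(h(-70) - 3898)/(U(-19) + 691) = (⅙ - 3898)/((½)*(-1 - 7*(-19))/(-19) + 691) = -23387/(6*((½)*(-1/19)*(-1 + 133) + 691)) = -23387/(6*((½)*(-1/19)*132 + 691)) = -23387/(6*(-66/19 + 691)) = -23387/(6*13063/19) = -23387/6*19/13063 = -444353/78378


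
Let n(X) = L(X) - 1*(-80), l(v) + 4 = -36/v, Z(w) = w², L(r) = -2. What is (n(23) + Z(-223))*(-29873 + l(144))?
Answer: -5952384763/4 ≈ -1.4881e+9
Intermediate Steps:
l(v) = -4 - 36/v
n(X) = 78 (n(X) = -2 - 1*(-80) = -2 + 80 = 78)
(n(23) + Z(-223))*(-29873 + l(144)) = (78 + (-223)²)*(-29873 + (-4 - 36/144)) = (78 + 49729)*(-29873 + (-4 - 36*1/144)) = 49807*(-29873 + (-4 - ¼)) = 49807*(-29873 - 17/4) = 49807*(-119509/4) = -5952384763/4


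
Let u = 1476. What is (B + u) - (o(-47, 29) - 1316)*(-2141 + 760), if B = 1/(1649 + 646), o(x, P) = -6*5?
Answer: -4262618249/2295 ≈ -1.8574e+6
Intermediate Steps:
o(x, P) = -30
B = 1/2295 ≈ 0.00043573
(B + u) - (o(-47, 29) - 1316)*(-2141 + 760) = (1/2295 + 1476) - (-30 - 1316)*(-2141 + 760) = 3387421/2295 - (-1346)*(-1381) = 3387421/2295 - 1*1858826 = 3387421/2295 - 1858826 = -4262618249/2295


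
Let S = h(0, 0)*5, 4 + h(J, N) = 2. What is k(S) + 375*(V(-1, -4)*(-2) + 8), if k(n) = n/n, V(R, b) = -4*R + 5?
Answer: -3749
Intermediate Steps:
V(R, b) = 5 - 4*R
h(J, N) = -2 (h(J, N) = -4 + 2 = -2)
S = -10 (S = -2*5 = -10)
k(n) = 1
k(S) + 375*(V(-1, -4)*(-2) + 8) = 1 + 375*((5 - 4*(-1))*(-2) + 8) = 1 + 375*((5 + 4)*(-2) + 8) = 1 + 375*(9*(-2) + 8) = 1 + 375*(-18 + 8) = 1 + 375*(-10) = 1 - 3750 = -3749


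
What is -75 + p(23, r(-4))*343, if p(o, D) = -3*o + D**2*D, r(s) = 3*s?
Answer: -616446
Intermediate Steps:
p(o, D) = D**3 - 3*o (p(o, D) = -3*o + D**3 = D**3 - 3*o)
-75 + p(23, r(-4))*343 = -75 + ((3*(-4))**3 - 3*23)*343 = -75 + ((-12)**3 - 69)*343 = -75 + (-1728 - 69)*343 = -75 - 1797*343 = -75 - 616371 = -616446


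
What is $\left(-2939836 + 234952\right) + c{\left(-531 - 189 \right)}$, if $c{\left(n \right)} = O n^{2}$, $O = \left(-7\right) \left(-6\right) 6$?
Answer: $127931916$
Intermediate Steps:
$O = 252$ ($O = 42 \cdot 6 = 252$)
$c{\left(n \right)} = 252 n^{2}$
$\left(-2939836 + 234952\right) + c{\left(-531 - 189 \right)} = \left(-2939836 + 234952\right) + 252 \left(-531 - 189\right)^{2} = -2704884 + 252 \left(-531 - 189\right)^{2} = -2704884 + 252 \left(-720\right)^{2} = -2704884 + 252 \cdot 518400 = -2704884 + 130636800 = 127931916$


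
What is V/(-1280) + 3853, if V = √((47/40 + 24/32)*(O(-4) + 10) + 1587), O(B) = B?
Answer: 3853 - √159855/12800 ≈ 3853.0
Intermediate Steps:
V = √159855/10 (V = √((47/40 + 24/32)*(-4 + 10) + 1587) = √((47*(1/40) + 24*(1/32))*6 + 1587) = √((47/40 + ¾)*6 + 1587) = √((77/40)*6 + 1587) = √(231/20 + 1587) = √(31971/20) = √159855/10 ≈ 39.982)
V/(-1280) + 3853 = (√159855/10)/(-1280) + 3853 = (√159855/10)*(-1/1280) + 3853 = -√159855/12800 + 3853 = 3853 - √159855/12800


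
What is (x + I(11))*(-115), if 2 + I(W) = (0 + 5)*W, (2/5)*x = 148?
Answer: -48645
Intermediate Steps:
x = 370 (x = (5/2)*148 = 370)
I(W) = -2 + 5*W (I(W) = -2 + (0 + 5)*W = -2 + 5*W)
(x + I(11))*(-115) = (370 + (-2 + 5*11))*(-115) = (370 + (-2 + 55))*(-115) = (370 + 53)*(-115) = 423*(-115) = -48645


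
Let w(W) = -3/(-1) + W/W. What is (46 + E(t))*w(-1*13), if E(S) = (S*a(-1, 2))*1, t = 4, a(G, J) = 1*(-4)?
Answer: 120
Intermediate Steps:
a(G, J) = -4
w(W) = 4 (w(W) = -3*(-1) + 1 = 3 + 1 = 4)
E(S) = -4*S (E(S) = (S*(-4))*1 = -4*S*1 = -4*S)
(46 + E(t))*w(-1*13) = (46 - 4*4)*4 = (46 - 16)*4 = 30*4 = 120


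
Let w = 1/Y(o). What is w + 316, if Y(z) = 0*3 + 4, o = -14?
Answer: 1265/4 ≈ 316.25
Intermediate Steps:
Y(z) = 4 (Y(z) = 0 + 4 = 4)
w = ¼ (w = 1/4 = ¼ ≈ 0.25000)
w + 316 = ¼ + 316 = 1265/4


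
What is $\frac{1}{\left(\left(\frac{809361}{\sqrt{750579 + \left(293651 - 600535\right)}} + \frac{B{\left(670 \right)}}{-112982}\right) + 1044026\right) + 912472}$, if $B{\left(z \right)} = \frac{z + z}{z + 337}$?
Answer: $\frac{57330447186714323392365460}{112166861997302659946629959677479} - \frac{374163741736989180687 \sqrt{9055}}{112166861997302659946629959677479} \approx 5.108 \cdot 10^{-7}$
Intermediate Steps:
$B{\left(z \right)} = \frac{2 z}{337 + z}$
$\frac{1}{\left(\left(\frac{809361}{\sqrt{750579 + \left(293651 - 600535\right)}} + \frac{B{\left(670 \right)}}{-112982}\right) + 1044026\right) + 912472} = \frac{1}{\left(\left(\frac{809361}{\sqrt{750579 + \left(293651 - 600535\right)}} + \frac{2 \cdot 670 \frac{1}{337 + 670}}{-112982}\right) + 1044026\right) + 912472} = \frac{1}{\left(\left(\frac{809361}{\sqrt{750579 + \left(293651 - 600535\right)}} + 2 \cdot 670 \cdot \frac{1}{1007} \left(- \frac{1}{112982}\right)\right) + 1044026\right) + 912472} = \frac{1}{\left(\left(\frac{809361}{\sqrt{750579 - 306884}} + 2 \cdot 670 \cdot \frac{1}{1007} \left(- \frac{1}{112982}\right)\right) + 1044026\right) + 912472} = \frac{1}{\left(\left(\frac{809361}{\sqrt{443695}} + \frac{1340}{1007} \left(- \frac{1}{112982}\right)\right) + 1044026\right) + 912472} = \frac{1}{\left(\left(\frac{809361}{7 \sqrt{9055}} - \frac{670}{56886437}\right) + 1044026\right) + 912472} = \frac{1}{\left(\left(809361 \frac{\sqrt{9055}}{63385} - \frac{670}{56886437}\right) + 1044026\right) + 912472} = \frac{1}{\left(\left(\frac{115623 \sqrt{9055}}{9055} - \frac{670}{56886437}\right) + 1044026\right) + 912472} = \frac{1}{\left(\left(- \frac{670}{56886437} + \frac{115623 \sqrt{9055}}{9055}\right) + 1044026\right) + 912472} = \frac{1}{\left(\frac{59390919274692}{56886437} + \frac{115623 \sqrt{9055}}{9055}\right) + 912472} = \frac{1}{\frac{111298200216956}{56886437} + \frac{115623 \sqrt{9055}}{9055}}$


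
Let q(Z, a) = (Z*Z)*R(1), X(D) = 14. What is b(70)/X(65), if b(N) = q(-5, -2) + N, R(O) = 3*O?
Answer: 145/14 ≈ 10.357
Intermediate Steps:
q(Z, a) = 3*Z**2 (q(Z, a) = (Z*Z)*(3*1) = Z**2*3 = 3*Z**2)
b(N) = 75 + N (b(N) = 3*(-5)**2 + N = 3*25 + N = 75 + N)
b(70)/X(65) = (75 + 70)/14 = 145*(1/14) = 145/14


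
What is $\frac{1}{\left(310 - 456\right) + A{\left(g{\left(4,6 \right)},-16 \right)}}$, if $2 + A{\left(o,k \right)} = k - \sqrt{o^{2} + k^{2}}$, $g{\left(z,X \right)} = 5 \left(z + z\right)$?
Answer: $- \frac{41}{6260} + \frac{\sqrt{29}}{3130} \approx -0.004829$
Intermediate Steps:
$g{\left(z,X \right)} = 10 z$ ($g{\left(z,X \right)} = 5 \cdot 2 z = 10 z$)
$A{\left(o,k \right)} = -2 + k - \sqrt{k^{2} + o^{2}}$ ($A{\left(o,k \right)} = -2 + \left(k - \sqrt{o^{2} + k^{2}}\right) = -2 + \left(k - \sqrt{k^{2} + o^{2}}\right) = -2 + k - \sqrt{k^{2} + o^{2}}$)
$\frac{1}{\left(310 - 456\right) + A{\left(g{\left(4,6 \right)},-16 \right)}} = \frac{1}{\left(310 - 456\right) - \left(18 + \sqrt{\left(-16\right)^{2} + \left(10 \cdot 4\right)^{2}}\right)} = \frac{1}{-146 - \left(18 + \sqrt{256 + 40^{2}}\right)} = \frac{1}{-146 - \left(18 + \sqrt{256 + 1600}\right)} = \frac{1}{-146 - \left(18 + \sqrt{1856}\right)} = \frac{1}{-146 - \left(18 + 8 \sqrt{29}\right)} = \frac{1}{-164 - 8 \sqrt{29}}$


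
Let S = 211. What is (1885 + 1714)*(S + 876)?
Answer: 3912113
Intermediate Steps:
(1885 + 1714)*(S + 876) = (1885 + 1714)*(211 + 876) = 3599*1087 = 3912113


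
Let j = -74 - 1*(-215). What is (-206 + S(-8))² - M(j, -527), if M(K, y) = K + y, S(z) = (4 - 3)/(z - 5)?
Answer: 7242275/169 ≈ 42854.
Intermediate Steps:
S(z) = 1/(-5 + z)
j = 141 (j = -74 + 215 = 141)
(-206 + S(-8))² - M(j, -527) = (-206 + 1/(-5 - 8))² - (141 - 527) = (-206 + 1/(-13))² - 1*(-386) = (-206 - 1/13)² + 386 = (-2679/13)² + 386 = 7177041/169 + 386 = 7242275/169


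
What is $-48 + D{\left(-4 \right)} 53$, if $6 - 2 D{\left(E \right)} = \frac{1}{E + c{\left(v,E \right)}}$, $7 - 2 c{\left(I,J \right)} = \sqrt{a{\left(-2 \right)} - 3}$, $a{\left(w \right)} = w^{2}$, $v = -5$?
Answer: $\frac{275}{2} \approx 137.5$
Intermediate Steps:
$c{\left(I,J \right)} = 3$ ($c{\left(I,J \right)} = \frac{7}{2} - \frac{\sqrt{\left(-2\right)^{2} - 3}}{2} = \frac{7}{2} - \frac{\sqrt{4 - 3}}{2} = \frac{7}{2} - \frac{\sqrt{1}}{2} = \frac{7}{2} - \frac{1}{2} = 3$)
$D{\left(E \right)} = 3 - \frac{1}{2 \left(3 + E\right)}$ ($D{\left(E \right)} = 3 - \frac{1}{2 \left(E + 3\right)} = 3 - \frac{1}{2 \left(3 + E\right)}$)
$-48 + D{\left(-4 \right)} 53 = -48 + \frac{17 + 6 \left(-4\right)}{2 \left(3 - 4\right)} 53 = -48 + \frac{17 - 24}{2 \left(-1\right)} 53 = -48 + \frac{1}{2} \left(-1\right) \left(-7\right) 53 = -48 + \frac{7}{2} \cdot 53 = -48 + \frac{371}{2} = \frac{275}{2}$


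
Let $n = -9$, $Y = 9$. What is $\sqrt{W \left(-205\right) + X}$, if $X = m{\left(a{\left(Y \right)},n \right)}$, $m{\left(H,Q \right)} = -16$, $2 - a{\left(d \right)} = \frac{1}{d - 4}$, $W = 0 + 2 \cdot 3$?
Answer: $i \sqrt{1246} \approx 35.299 i$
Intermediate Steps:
$W = 6$ ($W = 0 + 6 = 6$)
$a{\left(d \right)} = 2 - \frac{1}{-4 + d}$ ($a{\left(d \right)} = 2 - \frac{1}{d - 4} = 2 - \frac{1}{-4 + d}$)
$X = -16$
$\sqrt{W \left(-205\right) + X} = \sqrt{6 \left(-205\right) - 16} = \sqrt{-1230 - 16} = \sqrt{-1246} = i \sqrt{1246}$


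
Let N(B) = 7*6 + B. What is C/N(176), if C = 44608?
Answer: 22304/109 ≈ 204.62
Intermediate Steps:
N(B) = 42 + B
C/N(176) = 44608/(42 + 176) = 44608/218 = 44608*(1/218) = 22304/109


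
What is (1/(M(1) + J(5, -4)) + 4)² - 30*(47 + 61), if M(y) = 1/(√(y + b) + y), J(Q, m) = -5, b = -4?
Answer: 138*(-1379*I - 935*√3)/(40*√3 + 59*I) ≈ -3225.6 + 0.14432*I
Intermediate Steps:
M(y) = 1/(y + √(-4 + y)) (M(y) = 1/(√(y - 4) + y) = 1/(√(-4 + y) + y) = 1/(y + √(-4 + y)))
(1/(M(1) + J(5, -4)) + 4)² - 30*(47 + 61) = (1/(1/(1 + √(-4 + 1)) - 5) + 4)² - 30*(47 + 61) = (1/(1/(1 + √(-3)) - 5) + 4)² - 30*108 = (1/(1/(1 + I*√3) - 5) + 4)² - 3240 = (1/(-5 + 1/(1 + I*√3)) + 4)² - 3240 = (4 + 1/(-5 + 1/(1 + I*√3)))² - 3240 = -3240 + (4 + 1/(-5 + 1/(1 + I*√3)))²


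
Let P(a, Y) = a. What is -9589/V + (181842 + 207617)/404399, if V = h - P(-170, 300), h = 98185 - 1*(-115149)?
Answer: 79273272325/86340804096 ≈ 0.91814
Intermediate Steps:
h = 213334 (h = 98185 + 115149 = 213334)
V = 213504 (V = 213334 - 1*(-170) = 213334 + 170 = 213504)
-9589/V + (181842 + 207617)/404399 = -9589/213504 + (181842 + 207617)/404399 = -9589*1/213504 + 389459*(1/404399) = -9589/213504 + 389459/404399 = 79273272325/86340804096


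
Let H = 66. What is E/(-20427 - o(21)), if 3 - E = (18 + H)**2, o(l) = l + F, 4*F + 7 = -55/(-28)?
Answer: 263312/763345 ≈ 0.34494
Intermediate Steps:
F = -141/112 (F = -7/4 + (-55/(-28))/4 = -7/4 + (-55*(-1/28))/4 = -7/4 + (1/4)*(55/28) = -7/4 + 55/112 = -141/112 ≈ -1.2589)
o(l) = -141/112 + l (o(l) = l - 141/112 = -141/112 + l)
E = -7053 (E = 3 - (18 + 66)**2 = 3 - 1*84**2 = 3 - 1*7056 = 3 - 7056 = -7053)
E/(-20427 - o(21)) = -7053/(-20427 - (-141/112 + 21)) = -7053/(-20427 - 1*2211/112) = -7053/(-20427 - 2211/112) = -7053/(-2290035/112) = -7053*(-112/2290035) = 263312/763345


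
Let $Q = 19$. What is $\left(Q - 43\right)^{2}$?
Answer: $576$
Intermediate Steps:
$\left(Q - 43\right)^{2} = \left(19 - 43\right)^{2} = \left(-24\right)^{2} = 576$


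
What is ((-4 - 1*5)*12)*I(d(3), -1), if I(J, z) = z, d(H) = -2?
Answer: 108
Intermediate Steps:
((-4 - 1*5)*12)*I(d(3), -1) = ((-4 - 1*5)*12)*(-1) = ((-4 - 5)*12)*(-1) = -9*12*(-1) = -108*(-1) = 108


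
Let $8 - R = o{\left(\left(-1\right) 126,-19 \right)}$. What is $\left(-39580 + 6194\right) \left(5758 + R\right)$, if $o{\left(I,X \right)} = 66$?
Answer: $-190300200$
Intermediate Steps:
$R = -58$ ($R = 8 - 66 = -58$)
$\left(-39580 + 6194\right) \left(5758 + R\right) = \left(-39580 + 6194\right) \left(5758 - 58\right) = \left(-33386\right) 5700 = -190300200$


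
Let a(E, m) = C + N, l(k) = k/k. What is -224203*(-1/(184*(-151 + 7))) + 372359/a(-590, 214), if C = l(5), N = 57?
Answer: 4926510145/768384 ≈ 6411.5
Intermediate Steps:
l(k) = 1
C = 1
a(E, m) = 58 (a(E, m) = 1 + 57 = 58)
-224203*(-1/(184*(-151 + 7))) + 372359/a(-590, 214) = -224203*(-1/(184*(-151 + 7))) + 372359/58 = -224203/((-184*(-144))) + 372359*(1/58) = -224203/26496 + 372359/58 = 4926510145/768384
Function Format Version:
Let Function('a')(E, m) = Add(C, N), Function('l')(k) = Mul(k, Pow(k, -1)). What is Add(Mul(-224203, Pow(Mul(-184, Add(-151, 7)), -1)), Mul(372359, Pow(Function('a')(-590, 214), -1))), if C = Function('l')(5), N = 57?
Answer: Rational(4926510145, 768384) ≈ 6411.5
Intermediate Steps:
Function('l')(k) = 1
C = 1
Function('a')(E, m) = 58 (Function('a')(E, m) = Add(1, 57) = 58)
Add(Mul(-224203, Pow(Mul(-184, Add(-151, 7)), -1)), Mul(372359, Pow(Function('a')(-590, 214), -1))) = Add(Mul(-224203, Pow(Mul(-184, Add(-151, 7)), -1)), Mul(372359, Pow(58, -1))) = Add(Mul(-224203, Pow(Mul(-184, -144), -1)), Mul(372359, Rational(1, 58))) = Add(Mul(-224203, Pow(26496, -1)), Rational(372359, 58)) = Add(Mul(-224203, Rational(1, 26496)), Rational(372359, 58)) = Add(Rational(-224203, 26496), Rational(372359, 58)) = Rational(4926510145, 768384)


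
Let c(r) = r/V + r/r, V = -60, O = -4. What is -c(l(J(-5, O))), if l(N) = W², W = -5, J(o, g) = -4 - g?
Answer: -7/12 ≈ -0.58333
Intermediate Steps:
l(N) = 25 (l(N) = (-5)² = 25)
c(r) = 1 - r/60 (c(r) = r/(-60) + r/r = r*(-1/60) + 1 = -r/60 + 1 = 1 - r/60)
-c(l(J(-5, O))) = -(1 - 1/60*25) = -(1 - 5/12) = -1*7/12 = -7/12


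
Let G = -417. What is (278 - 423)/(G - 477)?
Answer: 145/894 ≈ 0.16219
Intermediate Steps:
(278 - 423)/(G - 477) = (278 - 423)/(-417 - 477) = -145/(-894) = -145*(-1/894) = 145/894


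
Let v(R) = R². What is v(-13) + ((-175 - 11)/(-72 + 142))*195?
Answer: -2444/7 ≈ -349.14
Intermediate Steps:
v(-13) + ((-175 - 11)/(-72 + 142))*195 = (-13)² + ((-175 - 11)/(-72 + 142))*195 = 169 - 186/70*195 = 169 - 186*1/70*195 = 169 - 93/35*195 = 169 - 3627/7 = -2444/7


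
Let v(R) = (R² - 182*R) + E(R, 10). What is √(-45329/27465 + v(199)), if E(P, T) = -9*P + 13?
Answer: 2*√302362157535/27465 ≈ 40.042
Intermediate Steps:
E(P, T) = 13 - 9*P
v(R) = 13 + R² - 191*R (v(R) = (R² - 182*R) + (13 - 9*R) = 13 + R² - 191*R)
√(-45329/27465 + v(199)) = √(-45329/27465 + (13 + 199² - 191*199)) = √(-45329*1/27465 + (13 + 39601 - 38009)) = √(-45329/27465 + 1605) = √(44035996/27465) = 2*√302362157535/27465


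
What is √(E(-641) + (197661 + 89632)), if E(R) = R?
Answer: 2*√71663 ≈ 535.40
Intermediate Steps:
√(E(-641) + (197661 + 89632)) = √(-641 + (197661 + 89632)) = √(-641 + 287293) = √286652 = 2*√71663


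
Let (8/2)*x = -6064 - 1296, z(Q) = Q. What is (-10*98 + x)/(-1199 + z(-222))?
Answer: 2820/1421 ≈ 1.9845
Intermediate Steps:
x = -1840 (x = (-6064 - 1296)/4 = (1/4)*(-7360) = -1840)
(-10*98 + x)/(-1199 + z(-222)) = (-10*98 - 1840)/(-1199 - 222) = (-980 - 1840)/(-1421) = -2820*(-1/1421) = 2820/1421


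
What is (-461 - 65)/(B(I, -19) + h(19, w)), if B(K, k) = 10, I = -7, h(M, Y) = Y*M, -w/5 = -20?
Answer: -263/955 ≈ -0.27539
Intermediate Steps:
w = 100 (w = -5*(-20) = 100)
h(M, Y) = M*Y
(-461 - 65)/(B(I, -19) + h(19, w)) = (-461 - 65)/(10 + 19*100) = -526/(10 + 1900) = -526/1910 = -526*1/1910 = -263/955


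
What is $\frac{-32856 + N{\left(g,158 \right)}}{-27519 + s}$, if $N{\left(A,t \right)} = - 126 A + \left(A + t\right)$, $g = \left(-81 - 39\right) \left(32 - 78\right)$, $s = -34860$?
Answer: $\frac{722698}{62379} \approx 11.586$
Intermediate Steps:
$g = 5520$ ($g = \left(-120\right) \left(-46\right) = 5520$)
$N{\left(A,t \right)} = t - 125 A$
$\frac{-32856 + N{\left(g,158 \right)}}{-27519 + s} = \frac{-32856 + \left(158 - 690000\right)}{-27519 - 34860} = \frac{-32856 + \left(158 - 690000\right)}{-62379} = \left(-32856 - 689842\right) \left(- \frac{1}{62379}\right) = \left(-722698\right) \left(- \frac{1}{62379}\right) = \frac{722698}{62379}$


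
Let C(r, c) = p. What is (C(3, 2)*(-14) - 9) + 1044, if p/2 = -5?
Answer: 1175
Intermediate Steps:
p = -10 (p = 2*(-5) = -10)
C(r, c) = -10
(C(3, 2)*(-14) - 9) + 1044 = (-10*(-14) - 9) + 1044 = (140 - 9) + 1044 = 131 + 1044 = 1175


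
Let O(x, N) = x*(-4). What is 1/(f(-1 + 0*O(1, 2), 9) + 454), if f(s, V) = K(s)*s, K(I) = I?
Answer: 1/455 ≈ 0.0021978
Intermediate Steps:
O(x, N) = -4*x
f(s, V) = s**2 (f(s, V) = s*s = s**2)
1/(f(-1 + 0*O(1, 2), 9) + 454) = 1/((-1 + 0*(-4*1))**2 + 454) = 1/((-1 + 0*(-4))**2 + 454) = 1/((-1 + 0)**2 + 454) = 1/((-1)**2 + 454) = 1/(1 + 454) = 1/455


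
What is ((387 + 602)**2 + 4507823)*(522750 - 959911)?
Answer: -2398240764984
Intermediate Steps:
((387 + 602)**2 + 4507823)*(522750 - 959911) = (989**2 + 4507823)*(-437161) = (978121 + 4507823)*(-437161) = 5485944*(-437161) = -2398240764984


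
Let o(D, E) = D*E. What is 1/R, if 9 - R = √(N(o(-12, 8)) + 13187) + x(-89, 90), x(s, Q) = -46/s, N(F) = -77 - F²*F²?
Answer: 67195/672664135891 + 7921*I*√84921546/672664135891 ≈ 9.9894e-8 + 0.00010852*I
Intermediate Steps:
N(F) = -77 - F⁴
R = 755/89 - I*√84921546 (R = 9 - (√((-77 - (-12*8)⁴) + 13187) - 46/(-89)) = 9 - (√((-77 - 1*(-96)⁴) + 13187) - 46*(-1/89)) = 9 - (√((-77 - 1*84934656) + 13187) + 46/89) = 9 - (√((-77 - 84934656) + 13187) + 46/89) = 9 - (√(-84934733 + 13187) + 46/89) = 9 - (√(-84921546) + 46/89) = 9 - (I*√84921546 + 46/89) = 9 - (46/89 + I*√84921546) = 9 + (-46/89 - I*√84921546) = 755/89 - I*√84921546 ≈ 8.4831 - 9215.3*I)
1/R = 1/(755/89 - I*√84921546)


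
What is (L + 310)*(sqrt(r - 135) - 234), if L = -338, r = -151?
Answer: 6552 - 28*I*sqrt(286) ≈ 6552.0 - 473.52*I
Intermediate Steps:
(L + 310)*(sqrt(r - 135) - 234) = (-338 + 310)*(sqrt(-151 - 135) - 234) = -28*(sqrt(-286) - 234) = -28*(I*sqrt(286) - 234) = -28*(-234 + I*sqrt(286)) = 6552 - 28*I*sqrt(286)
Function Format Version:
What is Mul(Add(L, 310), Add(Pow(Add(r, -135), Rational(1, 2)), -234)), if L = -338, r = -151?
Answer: Add(6552, Mul(-28, I, Pow(286, Rational(1, 2)))) ≈ Add(6552.0, Mul(-473.52, I))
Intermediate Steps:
Mul(Add(L, 310), Add(Pow(Add(r, -135), Rational(1, 2)), -234)) = Mul(Add(-338, 310), Add(Pow(Add(-151, -135), Rational(1, 2)), -234)) = Mul(-28, Add(Pow(-286, Rational(1, 2)), -234)) = Mul(-28, Add(Mul(I, Pow(286, Rational(1, 2))), -234)) = Mul(-28, Add(-234, Mul(I, Pow(286, Rational(1, 2))))) = Add(6552, Mul(-28, I, Pow(286, Rational(1, 2))))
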